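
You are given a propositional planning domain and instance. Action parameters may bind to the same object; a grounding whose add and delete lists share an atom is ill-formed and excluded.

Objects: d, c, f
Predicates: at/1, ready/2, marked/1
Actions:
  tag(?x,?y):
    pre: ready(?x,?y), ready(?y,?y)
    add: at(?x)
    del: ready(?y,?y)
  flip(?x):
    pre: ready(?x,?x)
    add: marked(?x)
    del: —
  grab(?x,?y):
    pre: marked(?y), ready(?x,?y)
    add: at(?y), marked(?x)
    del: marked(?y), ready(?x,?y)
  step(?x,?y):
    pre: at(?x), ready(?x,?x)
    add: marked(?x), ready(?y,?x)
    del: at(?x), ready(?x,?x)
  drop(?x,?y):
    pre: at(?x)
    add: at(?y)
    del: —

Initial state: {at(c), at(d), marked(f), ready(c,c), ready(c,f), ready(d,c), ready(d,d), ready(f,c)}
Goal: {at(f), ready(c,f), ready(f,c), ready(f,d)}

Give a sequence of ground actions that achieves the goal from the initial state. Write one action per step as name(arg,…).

1. tag(f,c)  →  {at(c), at(d), at(f), marked(f), ready(c,f), ready(d,c), ready(d,d), ready(f,c)}
2. step(d,f)  →  {at(c), at(f), marked(d), marked(f), ready(c,f), ready(d,c), ready(f,c), ready(f,d)}

tag(f,c); step(d,f)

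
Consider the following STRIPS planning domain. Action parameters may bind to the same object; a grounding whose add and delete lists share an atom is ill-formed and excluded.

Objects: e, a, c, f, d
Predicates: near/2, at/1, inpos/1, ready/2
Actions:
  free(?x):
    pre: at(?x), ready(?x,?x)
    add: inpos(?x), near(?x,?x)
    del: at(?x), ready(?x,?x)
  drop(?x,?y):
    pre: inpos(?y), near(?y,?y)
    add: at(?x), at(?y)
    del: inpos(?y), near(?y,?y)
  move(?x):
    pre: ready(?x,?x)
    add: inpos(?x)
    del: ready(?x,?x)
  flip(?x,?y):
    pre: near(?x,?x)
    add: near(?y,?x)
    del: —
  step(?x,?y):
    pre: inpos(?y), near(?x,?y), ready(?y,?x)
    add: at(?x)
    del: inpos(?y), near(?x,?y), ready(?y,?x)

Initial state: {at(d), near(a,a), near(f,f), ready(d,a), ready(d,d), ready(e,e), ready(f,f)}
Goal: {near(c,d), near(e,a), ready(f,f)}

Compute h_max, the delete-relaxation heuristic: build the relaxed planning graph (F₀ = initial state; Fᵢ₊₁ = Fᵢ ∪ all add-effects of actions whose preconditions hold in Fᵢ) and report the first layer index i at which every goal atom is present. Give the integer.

F0 = init (7 atoms)
F1 = F0 ∪ {inpos(d), inpos(e), inpos(f), near(a,f), near(c,a), near(c,f), near(d,a), near(d,d), near(d,f), near(e,a), near(e,f), near(f,a)}  (19 atoms)
F2 = F1 ∪ {at(a), at(c), at(e), at(f), near(a,d), near(c,d), near(e,d), near(f,d)}  (27 atoms)
goal ⊆ F2  ⇒  h_max = 2

2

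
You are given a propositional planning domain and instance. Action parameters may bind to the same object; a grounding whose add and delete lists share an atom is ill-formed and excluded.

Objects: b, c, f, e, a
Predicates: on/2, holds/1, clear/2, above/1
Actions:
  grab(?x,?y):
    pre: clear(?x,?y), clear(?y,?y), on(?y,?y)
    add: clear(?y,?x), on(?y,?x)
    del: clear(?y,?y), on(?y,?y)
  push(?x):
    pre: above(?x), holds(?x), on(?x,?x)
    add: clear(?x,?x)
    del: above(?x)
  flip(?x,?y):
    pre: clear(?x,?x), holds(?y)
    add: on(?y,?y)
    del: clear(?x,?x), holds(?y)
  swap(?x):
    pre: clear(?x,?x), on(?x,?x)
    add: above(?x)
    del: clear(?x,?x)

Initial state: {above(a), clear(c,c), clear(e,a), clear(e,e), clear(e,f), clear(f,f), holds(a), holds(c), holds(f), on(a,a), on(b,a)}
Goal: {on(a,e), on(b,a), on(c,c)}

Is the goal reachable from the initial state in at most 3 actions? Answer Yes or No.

1. push(a)  →  {clear(a,a), clear(c,c), clear(e,a), clear(e,e), clear(e,f), clear(f,f), holds(a), holds(c), holds(f), on(a,a), on(b,a)}
2. grab(e,a)  →  {clear(a,e), clear(c,c), clear(e,a), clear(e,e), clear(e,f), clear(f,f), holds(a), holds(c), holds(f), on(a,e), on(b,a)}
3. flip(c,c)  →  {clear(a,e), clear(e,a), clear(e,e), clear(e,f), clear(f,f), holds(a), holds(f), on(a,e), on(b,a), on(c,c)}
optimal plan length = 3; 3 ≤ 3

Yes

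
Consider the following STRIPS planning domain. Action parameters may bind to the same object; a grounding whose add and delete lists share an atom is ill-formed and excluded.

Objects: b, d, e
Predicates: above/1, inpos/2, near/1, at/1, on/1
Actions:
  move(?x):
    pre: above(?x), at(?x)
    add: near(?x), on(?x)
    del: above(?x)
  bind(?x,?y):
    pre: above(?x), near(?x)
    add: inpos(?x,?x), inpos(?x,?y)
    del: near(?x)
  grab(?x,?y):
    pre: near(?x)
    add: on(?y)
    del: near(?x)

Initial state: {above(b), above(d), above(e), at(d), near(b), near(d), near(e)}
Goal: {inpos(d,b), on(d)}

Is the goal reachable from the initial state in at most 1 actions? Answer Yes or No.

No

1. bind(d,b)  →  {above(b), above(d), above(e), at(d), inpos(d,b), inpos(d,d), near(b), near(e)}
2. move(d)  →  {above(b), above(e), at(d), inpos(d,b), inpos(d,d), near(b), near(d), near(e), on(d)}
optimal plan length = 2; 2 > 1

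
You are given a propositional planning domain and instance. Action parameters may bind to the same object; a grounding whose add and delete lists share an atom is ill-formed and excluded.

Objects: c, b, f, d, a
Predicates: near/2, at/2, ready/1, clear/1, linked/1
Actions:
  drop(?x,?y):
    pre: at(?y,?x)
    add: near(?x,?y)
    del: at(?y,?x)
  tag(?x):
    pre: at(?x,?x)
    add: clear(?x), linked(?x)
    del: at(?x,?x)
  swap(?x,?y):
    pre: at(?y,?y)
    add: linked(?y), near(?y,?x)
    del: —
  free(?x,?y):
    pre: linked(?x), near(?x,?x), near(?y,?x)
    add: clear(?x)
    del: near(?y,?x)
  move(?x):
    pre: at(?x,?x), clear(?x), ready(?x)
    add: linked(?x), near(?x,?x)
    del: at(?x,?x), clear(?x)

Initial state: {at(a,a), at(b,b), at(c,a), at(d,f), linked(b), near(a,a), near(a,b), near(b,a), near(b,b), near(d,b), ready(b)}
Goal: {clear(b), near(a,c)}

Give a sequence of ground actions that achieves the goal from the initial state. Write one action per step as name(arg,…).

drop(a,c); tag(b)

1. drop(a,c)  →  {at(a,a), at(b,b), at(d,f), linked(b), near(a,a), near(a,b), near(a,c), near(b,a), near(b,b), near(d,b), ready(b)}
2. tag(b)  →  {at(a,a), at(d,f), clear(b), linked(b), near(a,a), near(a,b), near(a,c), near(b,a), near(b,b), near(d,b), ready(b)}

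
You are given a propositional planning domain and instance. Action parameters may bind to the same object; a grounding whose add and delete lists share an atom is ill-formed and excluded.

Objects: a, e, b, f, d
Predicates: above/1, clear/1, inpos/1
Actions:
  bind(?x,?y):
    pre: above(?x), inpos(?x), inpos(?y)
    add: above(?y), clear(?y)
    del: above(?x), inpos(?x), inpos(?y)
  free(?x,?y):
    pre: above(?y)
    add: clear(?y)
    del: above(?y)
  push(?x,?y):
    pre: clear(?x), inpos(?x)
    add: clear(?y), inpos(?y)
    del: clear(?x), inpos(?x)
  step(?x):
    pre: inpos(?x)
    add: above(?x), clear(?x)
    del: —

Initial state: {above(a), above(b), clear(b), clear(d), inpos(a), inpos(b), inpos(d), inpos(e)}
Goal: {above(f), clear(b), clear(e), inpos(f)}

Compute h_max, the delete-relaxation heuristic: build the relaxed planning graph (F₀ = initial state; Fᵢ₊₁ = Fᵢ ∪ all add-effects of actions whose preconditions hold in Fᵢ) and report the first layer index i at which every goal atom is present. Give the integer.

2

F0 = init (8 atoms)
F1 = F0 ∪ {above(d), above(e), clear(a), clear(e), clear(f), inpos(f)}  (14 atoms)
F2 = F1 ∪ {above(f)}  (15 atoms)
goal ⊆ F2  ⇒  h_max = 2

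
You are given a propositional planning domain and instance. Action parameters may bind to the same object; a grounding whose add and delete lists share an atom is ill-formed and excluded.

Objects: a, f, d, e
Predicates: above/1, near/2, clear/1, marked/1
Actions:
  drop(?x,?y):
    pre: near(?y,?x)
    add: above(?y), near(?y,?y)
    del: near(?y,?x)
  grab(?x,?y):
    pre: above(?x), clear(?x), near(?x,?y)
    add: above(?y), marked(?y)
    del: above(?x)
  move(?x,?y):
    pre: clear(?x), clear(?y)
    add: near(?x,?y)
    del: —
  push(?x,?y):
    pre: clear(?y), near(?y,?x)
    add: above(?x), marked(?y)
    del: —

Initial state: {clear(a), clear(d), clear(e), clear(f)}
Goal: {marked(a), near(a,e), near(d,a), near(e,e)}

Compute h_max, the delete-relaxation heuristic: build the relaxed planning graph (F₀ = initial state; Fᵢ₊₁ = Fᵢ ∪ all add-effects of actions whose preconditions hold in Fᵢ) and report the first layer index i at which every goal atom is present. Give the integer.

2

F0 = init (4 atoms)
F1 = F0 ∪ {near(a,a), near(a,d), near(a,e), near(a,f), near(d,a), near(d,d), near(d,e), near(d,f), near(e,a), near(e,d), near(e,e), near(e,f), near(f,a), near(f,d), near(f,e), near(f,f)}  (20 atoms)
F2 = F1 ∪ {above(a), above(d), above(e), above(f), marked(a), marked(d), marked(e), marked(f)}  (28 atoms)
goal ⊆ F2  ⇒  h_max = 2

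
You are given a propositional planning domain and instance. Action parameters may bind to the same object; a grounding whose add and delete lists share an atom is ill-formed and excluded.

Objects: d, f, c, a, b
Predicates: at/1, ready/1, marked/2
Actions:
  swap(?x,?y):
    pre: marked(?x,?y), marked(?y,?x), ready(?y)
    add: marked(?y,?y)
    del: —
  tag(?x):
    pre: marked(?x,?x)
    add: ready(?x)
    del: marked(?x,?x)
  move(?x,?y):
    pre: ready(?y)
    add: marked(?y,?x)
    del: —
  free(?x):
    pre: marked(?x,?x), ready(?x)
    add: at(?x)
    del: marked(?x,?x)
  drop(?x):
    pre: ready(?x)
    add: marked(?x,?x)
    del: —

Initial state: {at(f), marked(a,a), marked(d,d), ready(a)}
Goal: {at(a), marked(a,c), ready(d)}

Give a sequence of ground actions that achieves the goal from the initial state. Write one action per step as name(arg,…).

1. tag(d)  →  {at(f), marked(a,a), ready(a), ready(d)}
2. move(c,a)  →  {at(f), marked(a,a), marked(a,c), ready(a), ready(d)}
3. free(a)  →  {at(a), at(f), marked(a,c), ready(a), ready(d)}

tag(d); move(c,a); free(a)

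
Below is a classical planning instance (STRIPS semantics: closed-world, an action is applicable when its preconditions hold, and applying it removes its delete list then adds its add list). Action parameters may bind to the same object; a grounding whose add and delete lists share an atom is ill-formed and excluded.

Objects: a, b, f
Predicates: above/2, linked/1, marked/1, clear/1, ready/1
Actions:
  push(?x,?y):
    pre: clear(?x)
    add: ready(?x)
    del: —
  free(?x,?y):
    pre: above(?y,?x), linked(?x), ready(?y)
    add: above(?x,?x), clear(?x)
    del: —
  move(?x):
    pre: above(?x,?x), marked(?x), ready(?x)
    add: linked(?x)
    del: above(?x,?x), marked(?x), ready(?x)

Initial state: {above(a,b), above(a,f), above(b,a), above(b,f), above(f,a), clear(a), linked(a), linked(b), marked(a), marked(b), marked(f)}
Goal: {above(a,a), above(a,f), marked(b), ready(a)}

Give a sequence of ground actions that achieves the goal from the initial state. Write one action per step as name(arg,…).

1. push(a,a)  →  {above(a,b), above(a,f), above(b,a), above(b,f), above(f,a), clear(a), linked(a), linked(b), marked(a), marked(b), marked(f), ready(a)}
2. free(b,a)  →  {above(a,b), above(a,f), above(b,a), above(b,b), above(b,f), above(f,a), clear(a), clear(b), linked(a), linked(b), marked(a), marked(b), marked(f), ready(a)}
3. push(b,a)  →  {above(a,b), above(a,f), above(b,a), above(b,b), above(b,f), above(f,a), clear(a), clear(b), linked(a), linked(b), marked(a), marked(b), marked(f), ready(a), ready(b)}
4. free(a,b)  →  {above(a,a), above(a,b), above(a,f), above(b,a), above(b,b), above(b,f), above(f,a), clear(a), clear(b), linked(a), linked(b), marked(a), marked(b), marked(f), ready(a), ready(b)}

push(a,a); free(b,a); push(b,a); free(a,b)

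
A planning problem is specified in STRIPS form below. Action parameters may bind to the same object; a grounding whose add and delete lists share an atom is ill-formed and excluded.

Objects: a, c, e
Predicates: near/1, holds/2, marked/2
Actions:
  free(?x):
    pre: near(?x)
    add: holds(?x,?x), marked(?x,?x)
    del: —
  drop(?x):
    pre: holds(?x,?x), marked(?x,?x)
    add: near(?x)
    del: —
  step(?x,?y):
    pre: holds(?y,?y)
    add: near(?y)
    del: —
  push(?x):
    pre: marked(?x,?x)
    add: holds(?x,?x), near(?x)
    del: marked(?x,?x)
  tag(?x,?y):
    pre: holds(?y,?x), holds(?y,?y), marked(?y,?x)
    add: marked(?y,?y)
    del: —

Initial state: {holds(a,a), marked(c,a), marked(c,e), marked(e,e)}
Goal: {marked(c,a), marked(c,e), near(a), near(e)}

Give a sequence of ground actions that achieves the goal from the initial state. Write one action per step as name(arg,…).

step(a,a); push(e)

1. step(a,a)  →  {holds(a,a), marked(c,a), marked(c,e), marked(e,e), near(a)}
2. push(e)  →  {holds(a,a), holds(e,e), marked(c,a), marked(c,e), near(a), near(e)}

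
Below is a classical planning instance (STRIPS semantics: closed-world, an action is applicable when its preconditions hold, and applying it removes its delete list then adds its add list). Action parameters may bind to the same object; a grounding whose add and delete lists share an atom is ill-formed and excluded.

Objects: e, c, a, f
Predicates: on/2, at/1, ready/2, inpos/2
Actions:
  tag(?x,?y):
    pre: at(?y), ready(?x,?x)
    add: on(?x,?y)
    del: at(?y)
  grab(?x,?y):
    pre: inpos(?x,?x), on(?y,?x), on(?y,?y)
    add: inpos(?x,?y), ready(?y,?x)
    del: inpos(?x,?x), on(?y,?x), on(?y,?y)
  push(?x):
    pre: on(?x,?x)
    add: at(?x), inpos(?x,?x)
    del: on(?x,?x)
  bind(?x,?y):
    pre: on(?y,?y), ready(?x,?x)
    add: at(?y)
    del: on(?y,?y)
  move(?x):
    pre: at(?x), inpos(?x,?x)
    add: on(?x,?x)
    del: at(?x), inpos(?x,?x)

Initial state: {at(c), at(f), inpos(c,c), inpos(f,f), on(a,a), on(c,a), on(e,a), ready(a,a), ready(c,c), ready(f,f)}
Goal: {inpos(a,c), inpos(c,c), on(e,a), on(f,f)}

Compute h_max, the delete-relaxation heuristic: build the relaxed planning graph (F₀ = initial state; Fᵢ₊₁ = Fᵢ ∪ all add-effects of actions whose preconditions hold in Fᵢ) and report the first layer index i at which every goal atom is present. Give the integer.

F0 = init (10 atoms)
F1 = F0 ∪ {at(a), inpos(a,a), on(a,c), on(a,f), on(c,c), on(c,f), on(f,c), on(f,f)}  (18 atoms)
F2 = F1 ∪ {inpos(a,c), inpos(c,a), inpos(c,f), inpos(f,a), inpos(f,c), on(f,a), ready(a,c), ready(a,f), ready(c,a), ready(c,f), ready(f,c)}  (29 atoms)
goal ⊆ F2  ⇒  h_max = 2

2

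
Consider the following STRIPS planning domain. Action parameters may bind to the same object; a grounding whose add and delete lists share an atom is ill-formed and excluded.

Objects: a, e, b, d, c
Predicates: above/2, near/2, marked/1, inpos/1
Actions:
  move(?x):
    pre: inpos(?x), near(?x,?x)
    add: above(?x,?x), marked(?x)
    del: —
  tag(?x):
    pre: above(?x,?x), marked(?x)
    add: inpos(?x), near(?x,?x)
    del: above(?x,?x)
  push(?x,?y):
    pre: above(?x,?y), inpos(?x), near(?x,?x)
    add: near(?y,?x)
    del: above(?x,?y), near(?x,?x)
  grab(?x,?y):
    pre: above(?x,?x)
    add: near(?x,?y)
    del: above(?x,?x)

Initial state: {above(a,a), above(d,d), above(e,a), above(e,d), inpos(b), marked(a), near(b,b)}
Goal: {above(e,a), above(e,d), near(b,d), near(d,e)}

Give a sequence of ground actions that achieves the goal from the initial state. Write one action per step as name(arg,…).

1. move(b)  →  {above(a,a), above(b,b), above(d,d), above(e,a), above(e,d), inpos(b), marked(a), marked(b), near(b,b)}
2. grab(b,d)  →  {above(a,a), above(d,d), above(e,a), above(e,d), inpos(b), marked(a), marked(b), near(b,b), near(b,d)}
3. grab(d,e)  →  {above(a,a), above(e,a), above(e,d), inpos(b), marked(a), marked(b), near(b,b), near(b,d), near(d,e)}

move(b); grab(b,d); grab(d,e)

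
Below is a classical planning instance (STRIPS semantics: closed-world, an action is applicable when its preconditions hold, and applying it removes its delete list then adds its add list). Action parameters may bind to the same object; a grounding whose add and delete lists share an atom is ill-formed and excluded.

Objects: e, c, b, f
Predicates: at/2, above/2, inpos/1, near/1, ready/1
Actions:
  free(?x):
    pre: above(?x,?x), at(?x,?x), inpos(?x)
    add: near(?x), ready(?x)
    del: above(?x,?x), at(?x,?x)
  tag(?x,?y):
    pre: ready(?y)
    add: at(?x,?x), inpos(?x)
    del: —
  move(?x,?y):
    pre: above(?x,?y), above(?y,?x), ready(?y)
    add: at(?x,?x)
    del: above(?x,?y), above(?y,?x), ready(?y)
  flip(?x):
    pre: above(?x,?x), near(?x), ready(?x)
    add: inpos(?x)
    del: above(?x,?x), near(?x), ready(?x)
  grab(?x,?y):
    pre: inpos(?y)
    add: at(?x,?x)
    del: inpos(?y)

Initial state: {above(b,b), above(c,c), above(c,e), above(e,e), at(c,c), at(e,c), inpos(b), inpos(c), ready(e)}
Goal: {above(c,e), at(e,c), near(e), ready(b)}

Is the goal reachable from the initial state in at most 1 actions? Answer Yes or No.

1. tag(e,e)  →  {above(b,b), above(c,c), above(c,e), above(e,e), at(c,c), at(e,c), at(e,e), inpos(b), inpos(c), inpos(e), ready(e)}
2. free(e)  →  {above(b,b), above(c,c), above(c,e), at(c,c), at(e,c), inpos(b), inpos(c), inpos(e), near(e), ready(e)}
3. tag(b,e)  →  {above(b,b), above(c,c), above(c,e), at(b,b), at(c,c), at(e,c), inpos(b), inpos(c), inpos(e), near(e), ready(e)}
4. free(b)  →  {above(c,c), above(c,e), at(c,c), at(e,c), inpos(b), inpos(c), inpos(e), near(b), near(e), ready(b), ready(e)}
optimal plan length = 4; 4 > 1

No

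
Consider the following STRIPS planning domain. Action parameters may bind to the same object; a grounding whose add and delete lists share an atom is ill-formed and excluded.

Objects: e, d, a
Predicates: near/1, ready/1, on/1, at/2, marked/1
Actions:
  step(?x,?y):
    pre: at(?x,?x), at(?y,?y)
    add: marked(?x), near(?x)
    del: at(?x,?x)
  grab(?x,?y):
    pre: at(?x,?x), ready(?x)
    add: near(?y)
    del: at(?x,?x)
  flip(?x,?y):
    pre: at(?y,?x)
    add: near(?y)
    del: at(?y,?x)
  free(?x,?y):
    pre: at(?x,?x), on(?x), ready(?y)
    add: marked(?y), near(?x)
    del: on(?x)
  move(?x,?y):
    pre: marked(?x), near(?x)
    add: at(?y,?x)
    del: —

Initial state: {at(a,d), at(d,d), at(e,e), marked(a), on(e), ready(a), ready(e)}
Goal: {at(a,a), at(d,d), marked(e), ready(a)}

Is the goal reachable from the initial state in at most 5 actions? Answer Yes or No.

1. step(e,e)  →  {at(a,d), at(d,d), marked(a), marked(e), near(e), on(e), ready(a), ready(e)}
2. flip(d,a)  →  {at(d,d), marked(a), marked(e), near(a), near(e), on(e), ready(a), ready(e)}
3. move(a,a)  →  {at(a,a), at(d,d), marked(a), marked(e), near(a), near(e), on(e), ready(a), ready(e)}
optimal plan length = 3; 3 ≤ 5

Yes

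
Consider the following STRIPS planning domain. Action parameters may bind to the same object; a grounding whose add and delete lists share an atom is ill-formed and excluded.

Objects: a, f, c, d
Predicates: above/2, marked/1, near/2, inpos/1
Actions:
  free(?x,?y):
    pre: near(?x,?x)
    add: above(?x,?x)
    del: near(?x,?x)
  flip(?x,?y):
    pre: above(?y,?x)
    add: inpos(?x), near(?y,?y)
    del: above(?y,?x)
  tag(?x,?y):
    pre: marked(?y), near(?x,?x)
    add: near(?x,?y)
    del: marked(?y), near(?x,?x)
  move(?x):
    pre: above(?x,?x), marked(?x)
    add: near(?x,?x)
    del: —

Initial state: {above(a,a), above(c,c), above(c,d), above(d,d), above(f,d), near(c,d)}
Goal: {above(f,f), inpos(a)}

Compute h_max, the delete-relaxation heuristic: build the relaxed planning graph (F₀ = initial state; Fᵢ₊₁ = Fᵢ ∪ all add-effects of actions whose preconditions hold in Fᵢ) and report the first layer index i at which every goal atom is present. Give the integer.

2

F0 = init (6 atoms)
F1 = F0 ∪ {inpos(a), inpos(c), inpos(d), near(a,a), near(c,c), near(d,d), near(f,f)}  (13 atoms)
F2 = F1 ∪ {above(f,f)}  (14 atoms)
goal ⊆ F2  ⇒  h_max = 2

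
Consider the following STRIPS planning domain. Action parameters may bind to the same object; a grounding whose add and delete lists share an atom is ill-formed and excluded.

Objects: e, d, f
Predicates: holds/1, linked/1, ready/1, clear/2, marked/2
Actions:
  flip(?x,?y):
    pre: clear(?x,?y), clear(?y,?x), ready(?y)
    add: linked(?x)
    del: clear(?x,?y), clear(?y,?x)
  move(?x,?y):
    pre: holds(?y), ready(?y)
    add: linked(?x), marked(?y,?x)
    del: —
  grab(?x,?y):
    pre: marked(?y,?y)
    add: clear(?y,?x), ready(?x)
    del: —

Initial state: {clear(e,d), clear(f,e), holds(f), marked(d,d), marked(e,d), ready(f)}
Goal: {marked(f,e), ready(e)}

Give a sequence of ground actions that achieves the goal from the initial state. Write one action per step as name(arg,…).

1. move(e,f)  →  {clear(e,d), clear(f,e), holds(f), linked(e), marked(d,d), marked(e,d), marked(f,e), ready(f)}
2. grab(e,d)  →  {clear(d,e), clear(e,d), clear(f,e), holds(f), linked(e), marked(d,d), marked(e,d), marked(f,e), ready(e), ready(f)}

move(e,f); grab(e,d)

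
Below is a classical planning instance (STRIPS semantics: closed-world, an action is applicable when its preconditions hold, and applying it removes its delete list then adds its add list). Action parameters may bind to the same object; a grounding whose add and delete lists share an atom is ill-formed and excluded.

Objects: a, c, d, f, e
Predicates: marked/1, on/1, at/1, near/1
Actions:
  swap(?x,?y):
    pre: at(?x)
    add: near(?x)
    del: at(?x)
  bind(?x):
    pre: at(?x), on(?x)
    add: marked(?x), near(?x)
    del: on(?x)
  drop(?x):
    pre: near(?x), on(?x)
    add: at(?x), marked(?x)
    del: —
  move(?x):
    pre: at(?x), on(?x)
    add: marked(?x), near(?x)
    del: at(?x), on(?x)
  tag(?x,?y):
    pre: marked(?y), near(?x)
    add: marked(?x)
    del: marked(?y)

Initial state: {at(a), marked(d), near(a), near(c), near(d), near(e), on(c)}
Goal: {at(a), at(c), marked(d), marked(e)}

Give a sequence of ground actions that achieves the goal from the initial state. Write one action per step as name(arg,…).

1. drop(c)  →  {at(a), at(c), marked(c), marked(d), near(a), near(c), near(d), near(e), on(c)}
2. tag(e,c)  →  {at(a), at(c), marked(d), marked(e), near(a), near(c), near(d), near(e), on(c)}

drop(c); tag(e,c)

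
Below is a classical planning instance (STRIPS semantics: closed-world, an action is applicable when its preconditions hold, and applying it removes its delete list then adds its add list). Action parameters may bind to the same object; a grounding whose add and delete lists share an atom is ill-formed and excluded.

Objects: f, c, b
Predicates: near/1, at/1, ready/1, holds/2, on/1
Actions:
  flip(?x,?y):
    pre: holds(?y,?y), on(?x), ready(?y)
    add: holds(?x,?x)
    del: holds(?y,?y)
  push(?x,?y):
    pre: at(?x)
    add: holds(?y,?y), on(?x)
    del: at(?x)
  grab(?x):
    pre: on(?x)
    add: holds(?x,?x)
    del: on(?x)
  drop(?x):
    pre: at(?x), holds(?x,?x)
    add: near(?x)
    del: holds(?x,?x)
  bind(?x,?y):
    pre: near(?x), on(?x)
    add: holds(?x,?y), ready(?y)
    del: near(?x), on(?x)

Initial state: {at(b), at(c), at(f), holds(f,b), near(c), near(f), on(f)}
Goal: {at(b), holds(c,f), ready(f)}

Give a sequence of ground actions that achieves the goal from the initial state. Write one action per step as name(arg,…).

1. push(c,f)  →  {at(b), at(f), holds(f,b), holds(f,f), near(c), near(f), on(c), on(f)}
2. bind(c,f)  →  {at(b), at(f), holds(c,f), holds(f,b), holds(f,f), near(f), on(f), ready(f)}

push(c,f); bind(c,f)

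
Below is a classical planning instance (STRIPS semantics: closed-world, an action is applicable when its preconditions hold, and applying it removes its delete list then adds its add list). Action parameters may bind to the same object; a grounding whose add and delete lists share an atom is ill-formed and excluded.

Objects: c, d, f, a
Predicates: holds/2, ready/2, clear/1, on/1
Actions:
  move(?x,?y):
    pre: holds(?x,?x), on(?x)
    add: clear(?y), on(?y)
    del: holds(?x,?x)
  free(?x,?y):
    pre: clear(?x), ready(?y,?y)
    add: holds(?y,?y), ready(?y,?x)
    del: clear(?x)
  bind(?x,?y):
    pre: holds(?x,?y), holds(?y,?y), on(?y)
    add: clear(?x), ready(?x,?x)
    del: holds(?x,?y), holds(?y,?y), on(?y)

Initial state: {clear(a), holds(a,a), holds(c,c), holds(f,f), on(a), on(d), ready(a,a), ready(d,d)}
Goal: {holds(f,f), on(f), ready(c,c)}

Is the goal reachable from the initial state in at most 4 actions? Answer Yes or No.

Yes

1. move(a,c)  →  {clear(a), clear(c), holds(c,c), holds(f,f), on(a), on(c), on(d), ready(a,a), ready(d,d)}
2. free(c,d)  →  {clear(a), holds(c,c), holds(d,d), holds(f,f), on(a), on(c), on(d), ready(a,a), ready(d,c), ready(d,d)}
3. move(d,f)  →  {clear(a), clear(f), holds(c,c), holds(f,f), on(a), on(c), on(d), on(f), ready(a,a), ready(d,c), ready(d,d)}
4. bind(c,c)  →  {clear(a), clear(c), clear(f), holds(f,f), on(a), on(d), on(f), ready(a,a), ready(c,c), ready(d,c), ready(d,d)}
optimal plan length = 4; 4 ≤ 4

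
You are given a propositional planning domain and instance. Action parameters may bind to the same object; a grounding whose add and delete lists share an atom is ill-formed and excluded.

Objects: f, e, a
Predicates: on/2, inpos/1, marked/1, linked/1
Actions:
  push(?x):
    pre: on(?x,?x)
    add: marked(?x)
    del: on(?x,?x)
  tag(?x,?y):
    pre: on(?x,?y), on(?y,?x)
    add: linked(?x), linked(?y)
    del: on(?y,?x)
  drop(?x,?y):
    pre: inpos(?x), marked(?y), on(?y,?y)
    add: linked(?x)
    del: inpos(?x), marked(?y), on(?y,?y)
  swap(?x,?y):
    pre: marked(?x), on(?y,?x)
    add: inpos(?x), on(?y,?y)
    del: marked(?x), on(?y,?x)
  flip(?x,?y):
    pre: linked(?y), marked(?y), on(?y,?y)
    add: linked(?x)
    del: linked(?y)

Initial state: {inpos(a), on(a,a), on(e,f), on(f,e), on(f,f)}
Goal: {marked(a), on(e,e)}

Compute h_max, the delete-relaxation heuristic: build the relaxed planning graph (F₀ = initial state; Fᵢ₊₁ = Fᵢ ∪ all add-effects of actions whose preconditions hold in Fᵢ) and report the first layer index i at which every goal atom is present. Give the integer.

F0 = init (5 atoms)
F1 = F0 ∪ {linked(a), linked(e), linked(f), marked(a), marked(f)}  (10 atoms)
F2 = F1 ∪ {inpos(f), on(e,e)}  (12 atoms)
goal ⊆ F2  ⇒  h_max = 2

2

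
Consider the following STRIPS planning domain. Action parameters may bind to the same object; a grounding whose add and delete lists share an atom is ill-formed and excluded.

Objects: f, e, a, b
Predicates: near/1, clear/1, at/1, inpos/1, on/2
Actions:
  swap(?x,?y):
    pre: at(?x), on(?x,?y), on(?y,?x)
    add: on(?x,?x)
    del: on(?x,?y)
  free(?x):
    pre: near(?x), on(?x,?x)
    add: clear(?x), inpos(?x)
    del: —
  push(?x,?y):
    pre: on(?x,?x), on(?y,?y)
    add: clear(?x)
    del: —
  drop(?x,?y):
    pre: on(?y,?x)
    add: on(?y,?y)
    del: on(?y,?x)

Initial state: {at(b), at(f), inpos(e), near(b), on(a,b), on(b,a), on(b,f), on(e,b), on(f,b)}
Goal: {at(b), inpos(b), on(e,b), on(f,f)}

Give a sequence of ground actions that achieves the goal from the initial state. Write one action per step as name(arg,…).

1. swap(f,b)  →  {at(b), at(f), inpos(e), near(b), on(a,b), on(b,a), on(b,f), on(e,b), on(f,f)}
2. swap(b,a)  →  {at(b), at(f), inpos(e), near(b), on(a,b), on(b,b), on(b,f), on(e,b), on(f,f)}
3. free(b)  →  {at(b), at(f), clear(b), inpos(b), inpos(e), near(b), on(a,b), on(b,b), on(b,f), on(e,b), on(f,f)}

swap(f,b); swap(b,a); free(b)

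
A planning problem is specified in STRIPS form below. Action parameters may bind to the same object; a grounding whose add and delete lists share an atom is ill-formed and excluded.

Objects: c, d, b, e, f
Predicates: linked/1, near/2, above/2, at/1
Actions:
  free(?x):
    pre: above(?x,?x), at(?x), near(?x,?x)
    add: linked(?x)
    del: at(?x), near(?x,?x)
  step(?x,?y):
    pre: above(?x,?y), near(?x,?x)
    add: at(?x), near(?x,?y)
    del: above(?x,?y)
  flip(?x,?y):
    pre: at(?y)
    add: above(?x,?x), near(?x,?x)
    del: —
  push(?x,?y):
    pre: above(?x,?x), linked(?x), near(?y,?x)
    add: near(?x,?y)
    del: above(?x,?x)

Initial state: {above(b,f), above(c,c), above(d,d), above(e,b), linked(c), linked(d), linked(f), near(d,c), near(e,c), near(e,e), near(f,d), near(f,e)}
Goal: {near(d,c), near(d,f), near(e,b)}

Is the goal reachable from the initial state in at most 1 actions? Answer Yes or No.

1. step(e,b)  →  {above(b,f), above(c,c), above(d,d), at(e), linked(c), linked(d), linked(f), near(d,c), near(e,b), near(e,c), near(e,e), near(f,d), near(f,e)}
2. push(d,f)  →  {above(b,f), above(c,c), at(e), linked(c), linked(d), linked(f), near(d,c), near(d,f), near(e,b), near(e,c), near(e,e), near(f,d), near(f,e)}
optimal plan length = 2; 2 > 1

No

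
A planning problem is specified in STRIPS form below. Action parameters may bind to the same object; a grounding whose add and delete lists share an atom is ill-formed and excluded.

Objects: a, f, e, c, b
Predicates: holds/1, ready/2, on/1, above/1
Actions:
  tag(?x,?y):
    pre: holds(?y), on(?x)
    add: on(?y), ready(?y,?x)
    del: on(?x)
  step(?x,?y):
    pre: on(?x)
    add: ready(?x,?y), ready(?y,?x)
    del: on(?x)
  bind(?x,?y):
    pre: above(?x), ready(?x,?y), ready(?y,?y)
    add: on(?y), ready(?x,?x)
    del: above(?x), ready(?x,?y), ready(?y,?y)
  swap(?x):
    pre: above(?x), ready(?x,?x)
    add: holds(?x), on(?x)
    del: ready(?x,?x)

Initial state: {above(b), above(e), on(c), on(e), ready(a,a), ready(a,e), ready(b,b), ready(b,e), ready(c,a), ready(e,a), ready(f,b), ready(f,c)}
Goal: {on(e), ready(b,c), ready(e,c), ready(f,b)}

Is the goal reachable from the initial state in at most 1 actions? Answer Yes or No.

No

1. step(c,e)  →  {above(b), above(e), on(e), ready(a,a), ready(a,e), ready(b,b), ready(b,e), ready(c,a), ready(c,e), ready(e,a), ready(e,c), ready(f,b), ready(f,c)}
2. swap(b)  →  {above(b), above(e), holds(b), on(b), on(e), ready(a,a), ready(a,e), ready(b,e), ready(c,a), ready(c,e), ready(e,a), ready(e,c), ready(f,b), ready(f,c)}
3. step(b,c)  →  {above(b), above(e), holds(b), on(e), ready(a,a), ready(a,e), ready(b,c), ready(b,e), ready(c,a), ready(c,b), ready(c,e), ready(e,a), ready(e,c), ready(f,b), ready(f,c)}
optimal plan length = 3; 3 > 1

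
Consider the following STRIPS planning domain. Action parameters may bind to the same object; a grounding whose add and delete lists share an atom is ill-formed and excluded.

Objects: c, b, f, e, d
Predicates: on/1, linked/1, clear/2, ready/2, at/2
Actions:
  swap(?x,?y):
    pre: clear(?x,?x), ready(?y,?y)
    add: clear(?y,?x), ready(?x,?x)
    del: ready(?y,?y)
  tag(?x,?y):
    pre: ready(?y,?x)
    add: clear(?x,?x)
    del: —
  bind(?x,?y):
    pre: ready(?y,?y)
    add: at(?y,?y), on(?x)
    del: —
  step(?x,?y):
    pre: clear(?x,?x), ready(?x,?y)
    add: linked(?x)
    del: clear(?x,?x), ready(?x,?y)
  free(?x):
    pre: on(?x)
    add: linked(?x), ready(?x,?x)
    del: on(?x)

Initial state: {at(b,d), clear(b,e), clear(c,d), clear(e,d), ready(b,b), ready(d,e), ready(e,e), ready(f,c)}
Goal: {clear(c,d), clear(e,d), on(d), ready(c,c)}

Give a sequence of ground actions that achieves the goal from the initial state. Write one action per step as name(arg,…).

1. tag(c,f)  →  {at(b,d), clear(b,e), clear(c,c), clear(c,d), clear(e,d), ready(b,b), ready(d,e), ready(e,e), ready(f,c)}
2. swap(c,b)  →  {at(b,d), clear(b,c), clear(b,e), clear(c,c), clear(c,d), clear(e,d), ready(c,c), ready(d,e), ready(e,e), ready(f,c)}
3. bind(d,c)  →  {at(b,d), at(c,c), clear(b,c), clear(b,e), clear(c,c), clear(c,d), clear(e,d), on(d), ready(c,c), ready(d,e), ready(e,e), ready(f,c)}

tag(c,f); swap(c,b); bind(d,c)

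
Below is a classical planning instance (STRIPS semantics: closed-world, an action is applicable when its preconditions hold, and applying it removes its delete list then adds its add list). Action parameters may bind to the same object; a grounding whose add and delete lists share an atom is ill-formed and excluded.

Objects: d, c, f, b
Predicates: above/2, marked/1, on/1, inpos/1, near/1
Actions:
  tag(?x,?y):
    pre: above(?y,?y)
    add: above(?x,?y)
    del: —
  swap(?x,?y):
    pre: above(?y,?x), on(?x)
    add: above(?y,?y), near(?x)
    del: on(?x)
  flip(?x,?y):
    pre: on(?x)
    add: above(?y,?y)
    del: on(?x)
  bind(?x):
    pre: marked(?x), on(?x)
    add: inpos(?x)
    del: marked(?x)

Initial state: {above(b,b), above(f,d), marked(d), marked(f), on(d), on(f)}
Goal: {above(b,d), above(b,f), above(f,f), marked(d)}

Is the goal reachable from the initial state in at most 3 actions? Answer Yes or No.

No

1. swap(d,f)  →  {above(b,b), above(f,d), above(f,f), marked(d), marked(f), near(d), on(f)}
2. tag(b,f)  →  {above(b,b), above(b,f), above(f,d), above(f,f), marked(d), marked(f), near(d), on(f)}
3. flip(f,d)  →  {above(b,b), above(b,f), above(d,d), above(f,d), above(f,f), marked(d), marked(f), near(d)}
4. tag(b,d)  →  {above(b,b), above(b,d), above(b,f), above(d,d), above(f,d), above(f,f), marked(d), marked(f), near(d)}
optimal plan length = 4; 4 > 3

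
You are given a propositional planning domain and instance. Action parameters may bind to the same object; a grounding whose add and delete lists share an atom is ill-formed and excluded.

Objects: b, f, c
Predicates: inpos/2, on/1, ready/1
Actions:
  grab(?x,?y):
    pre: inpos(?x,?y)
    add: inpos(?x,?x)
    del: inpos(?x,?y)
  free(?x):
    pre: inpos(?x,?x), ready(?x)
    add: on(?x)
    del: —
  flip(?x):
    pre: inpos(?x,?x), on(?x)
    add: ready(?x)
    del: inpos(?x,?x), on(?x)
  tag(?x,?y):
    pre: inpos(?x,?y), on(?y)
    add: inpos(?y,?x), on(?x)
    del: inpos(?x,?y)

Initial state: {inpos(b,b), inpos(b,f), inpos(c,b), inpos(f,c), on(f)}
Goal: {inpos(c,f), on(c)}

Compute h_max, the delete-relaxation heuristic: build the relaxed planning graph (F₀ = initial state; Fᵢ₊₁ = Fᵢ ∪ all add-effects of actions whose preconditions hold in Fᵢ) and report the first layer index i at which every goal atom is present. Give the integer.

F0 = init (5 atoms)
F1 = F0 ∪ {inpos(c,c), inpos(f,b), inpos(f,f), on(b)}  (9 atoms)
F2 = F1 ∪ {inpos(b,c), on(c), ready(b), ready(f)}  (13 atoms)
F3 = F2 ∪ {inpos(c,f), ready(c)}  (15 atoms)
goal ⊆ F3  ⇒  h_max = 3

3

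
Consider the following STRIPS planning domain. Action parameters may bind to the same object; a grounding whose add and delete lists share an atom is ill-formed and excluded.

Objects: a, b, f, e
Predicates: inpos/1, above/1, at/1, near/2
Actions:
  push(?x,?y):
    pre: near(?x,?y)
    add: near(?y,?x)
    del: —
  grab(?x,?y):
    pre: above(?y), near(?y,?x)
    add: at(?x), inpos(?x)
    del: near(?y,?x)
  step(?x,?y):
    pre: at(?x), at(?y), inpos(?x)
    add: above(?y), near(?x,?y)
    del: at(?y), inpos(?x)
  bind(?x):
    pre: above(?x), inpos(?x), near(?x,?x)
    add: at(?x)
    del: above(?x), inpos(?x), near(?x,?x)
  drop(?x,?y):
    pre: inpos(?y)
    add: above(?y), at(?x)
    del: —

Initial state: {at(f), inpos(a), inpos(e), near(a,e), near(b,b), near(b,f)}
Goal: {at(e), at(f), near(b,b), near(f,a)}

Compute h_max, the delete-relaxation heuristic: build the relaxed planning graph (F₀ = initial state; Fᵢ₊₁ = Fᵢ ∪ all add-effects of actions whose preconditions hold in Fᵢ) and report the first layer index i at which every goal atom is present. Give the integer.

3

F0 = init (6 atoms)
F1 = F0 ∪ {above(a), above(e), at(a), at(b), at(e), near(e,a), near(f,b)}  (13 atoms)
F2 = F1 ∪ {above(b), above(f), near(a,a), near(a,b), near(a,f), near(e,b), near(e,e), near(e,f)}  (21 atoms)
F3 = F2 ∪ {inpos(b), inpos(f), near(b,a), near(b,e), near(f,a), near(f,e)}  (27 atoms)
goal ⊆ F3  ⇒  h_max = 3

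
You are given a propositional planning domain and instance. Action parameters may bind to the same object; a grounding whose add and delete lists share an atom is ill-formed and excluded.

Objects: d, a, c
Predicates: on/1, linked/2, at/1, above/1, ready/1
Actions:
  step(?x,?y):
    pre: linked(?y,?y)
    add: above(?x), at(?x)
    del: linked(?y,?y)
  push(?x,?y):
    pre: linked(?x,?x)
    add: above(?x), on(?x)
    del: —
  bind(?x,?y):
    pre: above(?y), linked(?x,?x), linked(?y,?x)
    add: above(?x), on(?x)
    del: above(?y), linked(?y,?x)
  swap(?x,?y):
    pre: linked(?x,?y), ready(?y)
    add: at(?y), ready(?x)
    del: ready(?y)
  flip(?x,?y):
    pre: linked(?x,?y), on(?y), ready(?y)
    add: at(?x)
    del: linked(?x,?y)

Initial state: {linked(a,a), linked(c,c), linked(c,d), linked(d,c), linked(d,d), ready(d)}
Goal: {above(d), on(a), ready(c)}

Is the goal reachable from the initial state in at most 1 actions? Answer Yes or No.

1. step(d,d)  →  {above(d), at(d), linked(a,a), linked(c,c), linked(c,d), linked(d,c), ready(d)}
2. push(a,d)  →  {above(a), above(d), at(d), linked(a,a), linked(c,c), linked(c,d), linked(d,c), on(a), ready(d)}
3. swap(c,d)  →  {above(a), above(d), at(d), linked(a,a), linked(c,c), linked(c,d), linked(d,c), on(a), ready(c)}
optimal plan length = 3; 3 > 1

No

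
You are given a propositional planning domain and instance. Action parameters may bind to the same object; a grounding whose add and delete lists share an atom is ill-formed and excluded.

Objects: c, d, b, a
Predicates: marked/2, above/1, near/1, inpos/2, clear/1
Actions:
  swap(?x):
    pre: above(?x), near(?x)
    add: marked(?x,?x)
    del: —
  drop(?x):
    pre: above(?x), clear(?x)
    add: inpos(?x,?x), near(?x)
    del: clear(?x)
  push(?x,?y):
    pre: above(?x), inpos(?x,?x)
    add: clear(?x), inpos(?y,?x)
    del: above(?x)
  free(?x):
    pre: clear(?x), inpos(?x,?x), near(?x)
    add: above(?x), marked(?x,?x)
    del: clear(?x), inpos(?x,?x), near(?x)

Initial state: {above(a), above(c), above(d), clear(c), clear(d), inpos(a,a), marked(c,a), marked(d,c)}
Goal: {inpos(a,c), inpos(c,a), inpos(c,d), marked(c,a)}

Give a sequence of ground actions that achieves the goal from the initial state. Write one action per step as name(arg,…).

drop(c); drop(d); push(c,a); push(d,c); push(a,c)

1. drop(c)  →  {above(a), above(c), above(d), clear(d), inpos(a,a), inpos(c,c), marked(c,a), marked(d,c), near(c)}
2. drop(d)  →  {above(a), above(c), above(d), inpos(a,a), inpos(c,c), inpos(d,d), marked(c,a), marked(d,c), near(c), near(d)}
3. push(c,a)  →  {above(a), above(d), clear(c), inpos(a,a), inpos(a,c), inpos(c,c), inpos(d,d), marked(c,a), marked(d,c), near(c), near(d)}
4. push(d,c)  →  {above(a), clear(c), clear(d), inpos(a,a), inpos(a,c), inpos(c,c), inpos(c,d), inpos(d,d), marked(c,a), marked(d,c), near(c), near(d)}
5. push(a,c)  →  {clear(a), clear(c), clear(d), inpos(a,a), inpos(a,c), inpos(c,a), inpos(c,c), inpos(c,d), inpos(d,d), marked(c,a), marked(d,c), near(c), near(d)}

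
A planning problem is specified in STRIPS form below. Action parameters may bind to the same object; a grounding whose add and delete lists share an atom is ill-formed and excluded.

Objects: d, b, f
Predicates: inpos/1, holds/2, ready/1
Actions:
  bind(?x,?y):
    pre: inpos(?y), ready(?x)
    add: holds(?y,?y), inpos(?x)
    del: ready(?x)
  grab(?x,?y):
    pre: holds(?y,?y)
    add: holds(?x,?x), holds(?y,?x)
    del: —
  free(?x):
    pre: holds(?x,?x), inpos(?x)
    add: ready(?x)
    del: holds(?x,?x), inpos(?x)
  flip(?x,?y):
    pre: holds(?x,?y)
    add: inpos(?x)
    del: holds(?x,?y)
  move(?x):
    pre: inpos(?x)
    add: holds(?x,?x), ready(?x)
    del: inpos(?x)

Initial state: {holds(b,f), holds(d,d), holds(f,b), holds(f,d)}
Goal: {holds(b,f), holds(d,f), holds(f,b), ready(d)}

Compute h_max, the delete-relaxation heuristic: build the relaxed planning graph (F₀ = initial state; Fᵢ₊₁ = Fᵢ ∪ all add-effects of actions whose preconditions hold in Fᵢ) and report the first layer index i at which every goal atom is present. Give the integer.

F0 = init (4 atoms)
F1 = F0 ∪ {holds(b,b), holds(d,b), holds(d,f), holds(f,f), inpos(b), inpos(d), inpos(f)}  (11 atoms)
F2 = F1 ∪ {holds(b,d), ready(b), ready(d), ready(f)}  (15 atoms)
goal ⊆ F2  ⇒  h_max = 2

2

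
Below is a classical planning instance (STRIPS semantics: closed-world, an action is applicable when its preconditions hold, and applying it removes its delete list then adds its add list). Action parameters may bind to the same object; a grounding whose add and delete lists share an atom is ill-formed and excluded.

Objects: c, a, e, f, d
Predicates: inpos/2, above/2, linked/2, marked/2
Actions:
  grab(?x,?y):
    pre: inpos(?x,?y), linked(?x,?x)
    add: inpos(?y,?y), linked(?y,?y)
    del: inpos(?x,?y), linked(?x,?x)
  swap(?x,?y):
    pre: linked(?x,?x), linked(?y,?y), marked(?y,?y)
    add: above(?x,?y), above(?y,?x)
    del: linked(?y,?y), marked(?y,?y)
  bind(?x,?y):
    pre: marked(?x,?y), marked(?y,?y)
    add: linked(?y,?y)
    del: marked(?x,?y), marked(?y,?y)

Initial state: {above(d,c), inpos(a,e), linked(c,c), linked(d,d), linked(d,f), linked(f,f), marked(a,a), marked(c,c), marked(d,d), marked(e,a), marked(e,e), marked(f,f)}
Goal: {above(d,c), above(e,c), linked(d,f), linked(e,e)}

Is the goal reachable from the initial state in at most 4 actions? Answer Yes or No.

1. bind(e,e)  →  {above(d,c), inpos(a,e), linked(c,c), linked(d,d), linked(d,f), linked(e,e), linked(f,f), marked(a,a), marked(c,c), marked(d,d), marked(e,a), marked(f,f)}
2. swap(e,c)  →  {above(c,e), above(d,c), above(e,c), inpos(a,e), linked(d,d), linked(d,f), linked(e,e), linked(f,f), marked(a,a), marked(d,d), marked(e,a), marked(f,f)}
optimal plan length = 2; 2 ≤ 4

Yes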